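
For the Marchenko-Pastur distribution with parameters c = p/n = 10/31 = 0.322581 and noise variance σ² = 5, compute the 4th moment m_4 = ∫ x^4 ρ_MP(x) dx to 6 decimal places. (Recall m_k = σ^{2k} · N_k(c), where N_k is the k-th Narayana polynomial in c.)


E[X⁴] = σ⁸ (1 + 6c + 6c² + c³) (fourth MP moment). With σ² = 5 (so σ⁸ = 625) and c = 10/31 = 0.322581: E[X⁴] = 625 · (1 + 6·0.322581 + 6·(0.322581)² + (0.322581)³) = 625 · 3.593401.

So E[X^4] = 2245.875432.


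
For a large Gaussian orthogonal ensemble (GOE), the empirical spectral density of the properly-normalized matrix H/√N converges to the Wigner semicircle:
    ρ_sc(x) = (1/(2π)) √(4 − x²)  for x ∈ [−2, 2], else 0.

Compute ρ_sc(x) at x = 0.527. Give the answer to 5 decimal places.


ρ_sc(x) = (1/(2π)) √(4 − x²). With x = 0.527:
  4 − x² = 4 − (0.527)² = 4 − 0.277729 = 3.722271.
  √(4 − x²) = 1.929319.
  1/(2π) = 0.159155.
  ρ_sc(0.527) = 0.159155 · 1.929319 = 0.307061.

Rounded to 5 decimal places: ρ_sc(0.527) ≈ 0.30706.


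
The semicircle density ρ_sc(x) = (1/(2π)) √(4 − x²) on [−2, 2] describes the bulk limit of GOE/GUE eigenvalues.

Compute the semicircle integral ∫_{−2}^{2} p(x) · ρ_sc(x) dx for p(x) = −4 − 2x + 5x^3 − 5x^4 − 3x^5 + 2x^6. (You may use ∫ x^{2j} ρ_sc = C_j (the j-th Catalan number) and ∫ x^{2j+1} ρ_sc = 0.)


Write p(x) = Σ a_i x^i, split into monomials and integrate each against ρ_sc separately.
Using ∫ x^{2j} ρ_sc = C_j = (1/(j+1)) C(2j, j) (Catalan numbers) and ∫ x^{2j+1} ρ_sc = 0 (odd monomials vanish by symmetry):
  i = 0 (even): a_0 · C_{0} = -4 · 1 = -4
  i = 1 (odd): ∫ x^1 ρ_sc = 0 (vanishes)
  i = 3 (odd): ∫ x^3 ρ_sc = 0 (vanishes)
  i = 4 (even): a_4 · C_{2} = -5 · 2 = -10
  i = 5 (odd): ∫ x^5 ρ_sc = 0 (vanishes)
  i = 6 (even): a_6 · C_{3} = 2 · 5 = 10

Summing the contributions: ∫_{−2}^{2} p(x) ρ_sc(x) dx = (-4) + (-10) + 10 = -4.


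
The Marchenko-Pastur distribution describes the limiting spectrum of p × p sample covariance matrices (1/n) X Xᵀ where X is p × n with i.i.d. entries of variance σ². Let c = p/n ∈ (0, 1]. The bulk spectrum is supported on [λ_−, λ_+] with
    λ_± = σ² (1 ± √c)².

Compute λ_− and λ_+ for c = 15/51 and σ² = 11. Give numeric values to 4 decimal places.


c = 15/51 = 0.294118; √c = 0.542326.
λ_− = σ² (1 − √c)² = 11 · (1 − 0.542326)² = 11 · (0.457674)² = 2.304119.
λ_+ = σ² (1 + √c)² = 11 · (1 + 0.542326)² = 11 · (1.542326)² = 26.166469.

Rounded to 4 decimal places: λ_− ≈ 2.3041, λ_+ ≈ 26.1665.


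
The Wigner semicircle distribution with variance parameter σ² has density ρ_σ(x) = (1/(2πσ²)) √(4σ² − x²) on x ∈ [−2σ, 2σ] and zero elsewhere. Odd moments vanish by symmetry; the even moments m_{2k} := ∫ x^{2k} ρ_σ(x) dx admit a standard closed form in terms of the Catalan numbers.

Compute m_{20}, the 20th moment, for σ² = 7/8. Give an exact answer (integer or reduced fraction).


By the scaled semicircle moment identity, m_{2k} = σ^{2k} · C_k with k = 10.
C_10 = (1/(k+1)) · C(2k, k) = (1/11) · C(20, 10) = (1/11) · 184756 = 16796.
σ^{2k} = (σ²)^k = (7/8)^10 = 282475249/1073741824.

Therefore m_{20} = σ^{20} · C_10 = (282475249/1073741824) · 16796 = 1186113570551/268435456.


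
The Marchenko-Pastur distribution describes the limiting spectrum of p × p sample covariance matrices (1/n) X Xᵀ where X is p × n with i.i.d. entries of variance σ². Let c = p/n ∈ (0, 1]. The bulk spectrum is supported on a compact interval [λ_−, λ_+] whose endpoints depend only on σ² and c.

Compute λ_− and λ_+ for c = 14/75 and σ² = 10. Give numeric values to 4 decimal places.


c = 14/75 = 0.186667; √c = 0.432049.
λ_− = σ² (1 − √c)² = 10 · (1 − 0.432049)² = 10 · (0.567951)² = 3.225679.
λ_+ = σ² (1 + √c)² = 10 · (1 + 0.432049)² = 10 · (1.432049)² = 20.507654.

Rounded to 4 decimal places: λ_− ≈ 3.2257, λ_+ ≈ 20.5077.


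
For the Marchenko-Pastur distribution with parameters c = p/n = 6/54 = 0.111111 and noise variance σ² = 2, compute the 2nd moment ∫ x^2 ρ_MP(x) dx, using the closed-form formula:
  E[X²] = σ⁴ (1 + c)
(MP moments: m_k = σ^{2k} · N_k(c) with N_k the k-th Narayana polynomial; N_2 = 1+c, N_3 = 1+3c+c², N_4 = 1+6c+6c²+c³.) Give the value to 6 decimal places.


E[X²] = σ⁴ (1 + c) (second MP moment). With σ² = 2 (so σ⁴ = 4) and c = 6/54 = 0.111111: E[X²] = 4 · (1 + 0.111111) = 4 · 1.111111.

So E[X^2] = 4.444444.


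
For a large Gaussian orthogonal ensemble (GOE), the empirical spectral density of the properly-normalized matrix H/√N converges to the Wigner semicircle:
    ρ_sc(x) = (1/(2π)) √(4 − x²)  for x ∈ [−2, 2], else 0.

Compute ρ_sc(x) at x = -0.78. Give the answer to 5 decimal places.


ρ_sc(x) = (1/(2π)) √(4 − x²). With x = -0.78:
  4 − x² = 4 − (-0.78)² = 4 − 0.608400 = 3.391600.
  √(4 − x²) = 1.841630.
  1/(2π) = 0.159155.
  ρ_sc(-0.78) = 0.159155 · 1.841630 = 0.293104.

Rounded to 5 decimal places: ρ_sc(-0.78) ≈ 0.29310.


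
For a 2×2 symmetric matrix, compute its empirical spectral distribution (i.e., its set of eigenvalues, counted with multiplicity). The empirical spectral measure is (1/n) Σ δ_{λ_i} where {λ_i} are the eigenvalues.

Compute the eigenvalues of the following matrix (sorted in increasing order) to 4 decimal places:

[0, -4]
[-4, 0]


Since M is real symmetric, both eigenvalues are real; they are the roots of det(λI − M) = λ² − (tr M) λ + det M.
tr M = 0 + 0 = 0.
det M = 0·0 − (-4)² = 0 − 16 = -16.
Characteristic polynomial: λ² − 16 = 0.
Discriminant Δ = (tr M)² − 4·det M = 0 − (-64) = 64; √Δ = 8.000000.
λ = (tr M ± √Δ)/2 = (0 ± 8.000000)/2, giving (tr M − √Δ)/2 = -4.0000 and (tr M + √Δ)/2 = 4.0000.

Eigenvalues sorted in increasing order: [-4.0000, 4.0000].


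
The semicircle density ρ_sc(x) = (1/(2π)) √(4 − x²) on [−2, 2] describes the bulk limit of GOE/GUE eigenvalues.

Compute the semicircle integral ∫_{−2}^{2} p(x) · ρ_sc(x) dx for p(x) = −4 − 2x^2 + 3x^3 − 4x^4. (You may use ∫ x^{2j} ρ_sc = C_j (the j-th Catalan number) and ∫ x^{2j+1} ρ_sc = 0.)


Write p(x) = Σ a_i x^i, split into monomials and integrate each against ρ_sc separately.
Using ∫ x^{2j} ρ_sc = C_j = (1/(j+1)) C(2j, j) (Catalan numbers) and ∫ x^{2j+1} ρ_sc = 0 (odd monomials vanish by symmetry):
  i = 0 (even): a_0 · C_{0} = -4 · 1 = -4
  i = 2 (even): a_2 · C_{1} = -2 · 1 = -2
  i = 3 (odd): ∫ x^3 ρ_sc = 0 (vanishes)
  i = 4 (even): a_4 · C_{2} = -4 · 2 = -8

Summing the contributions: ∫_{−2}^{2} p(x) ρ_sc(x) dx = (-4) + (-2) + (-8) = -14.


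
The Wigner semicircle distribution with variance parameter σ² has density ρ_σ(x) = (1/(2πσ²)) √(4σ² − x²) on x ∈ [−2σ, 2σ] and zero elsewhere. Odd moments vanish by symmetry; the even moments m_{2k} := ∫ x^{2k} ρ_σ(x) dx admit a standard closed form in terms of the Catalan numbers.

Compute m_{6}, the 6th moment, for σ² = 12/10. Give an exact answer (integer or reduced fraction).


By the scaled semicircle moment identity, m_{2k} = σ^{2k} · C_k with k = 3.
C_3 = (1/(k+1)) · C(2k, k) = (1/4) · C(6, 3) = (1/4) · 20 = 5.
σ^{2k} = (σ²)^k = (12/10)^3 = 216/125.

Therefore m_{6} = σ^{6} · C_3 = (216/125) · 5 = 216/25.


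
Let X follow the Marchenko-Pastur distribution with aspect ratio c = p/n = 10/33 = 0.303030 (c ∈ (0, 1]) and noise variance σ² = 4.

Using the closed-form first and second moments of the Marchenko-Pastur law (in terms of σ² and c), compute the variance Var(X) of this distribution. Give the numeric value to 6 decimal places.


Recall the MP moments m_1 = E[X] = σ² and m_2 = E[X²] = σ⁴ (1 + c).
m_1 = E[X] = σ² = 4, so m_1² = 16.
m_2 = E[X²] = σ⁴ (1 + c) = 16 · (1 + 0.303030) = 16 · 1.303030 = 20.848485.
(Note m_2 − m_1² simplifies to c · σ⁴ = 0.303030 · 16.)

Var(X) = m_2 − m_1² = 20.848485 − 16 = 4.848485.


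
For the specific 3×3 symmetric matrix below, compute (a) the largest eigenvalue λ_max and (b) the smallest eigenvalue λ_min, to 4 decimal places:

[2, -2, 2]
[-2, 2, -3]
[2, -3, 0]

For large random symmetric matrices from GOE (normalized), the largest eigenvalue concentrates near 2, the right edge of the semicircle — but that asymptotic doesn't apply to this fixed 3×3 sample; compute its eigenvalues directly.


Since M is real symmetric, all three eigenvalues are real; they are the roots of det(λI − M) = λ³ − (tr M) λ² + s λ − det M, where s is the sum of the principal 2×2 minors.
tr M = 2 + 2 + 0 = 4.
s = (2·2 − (-2)²) + (2·0 − 2²) + (2·0 − (-3)²) = 0 + (-4) + (-9) = -13.
det M (expand along row 1) = 2·(-9) − (-2)·6 + 2·2 = -2.
Characteristic polynomial: λ³ − 4λ² − 13λ + 2 = 0.
Substitute λ = y + (tr M)/3 = y + 1.333333 to remove the quadratic term: y³ + p·y + q = 0 with p = s − (tr M)²/3 = -18.333333 and q = −2(tr M)³/27 + (tr M)·s/3 − det M = -20.074074.
Three real roots ⇒ use the trigonometric (Viète) form: r = 2√(−p/3) = 4.944132, φ = arccos(3q/(p·r)) = arccos(0.664393) = 0.844115 rad.
y_k = r·cos(φ/3 − 2πk/3) for k = 0, 1, 2 gives y = 4.749707, -1.185927, -3.563780.
λ_k = y_k + 1.333333 gives λ = 6.0830, 0.1474, -2.2304 (check: the sum is 4.0000 = tr M).

Hence λ_max = 6.0830 and λ_min = -2.2304.


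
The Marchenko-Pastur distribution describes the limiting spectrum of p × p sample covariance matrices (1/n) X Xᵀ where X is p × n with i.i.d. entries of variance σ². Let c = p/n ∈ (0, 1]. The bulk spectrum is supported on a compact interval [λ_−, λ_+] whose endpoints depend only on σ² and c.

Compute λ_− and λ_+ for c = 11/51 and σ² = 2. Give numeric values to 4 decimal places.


c = 11/51 = 0.215686; √c = 0.464420.
λ_− = σ² (1 − √c)² = 2 · (1 − 0.464420)² = 2 · (0.535580)² = 0.573691.
λ_+ = σ² (1 + √c)² = 2 · (1 + 0.464420)² = 2 · (1.464420)² = 4.289054.

Rounded to 4 decimal places: λ_− ≈ 0.5737, λ_+ ≈ 4.2891.


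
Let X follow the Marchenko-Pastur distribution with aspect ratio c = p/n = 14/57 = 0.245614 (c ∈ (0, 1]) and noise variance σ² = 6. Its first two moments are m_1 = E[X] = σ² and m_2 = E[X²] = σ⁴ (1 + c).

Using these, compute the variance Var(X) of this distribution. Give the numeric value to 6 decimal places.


m_1 = E[X] = σ² = 6, so m_1² = 36.
m_2 = E[X²] = σ⁴ (1 + c) = 36 · (1 + 0.245614) = 36 · 1.245614 = 44.842105.
(Note m_2 − m_1² simplifies to c · σ⁴ = 0.245614 · 36.)

Var(X) = m_2 − m_1² = 44.842105 − 36 = 8.842105.


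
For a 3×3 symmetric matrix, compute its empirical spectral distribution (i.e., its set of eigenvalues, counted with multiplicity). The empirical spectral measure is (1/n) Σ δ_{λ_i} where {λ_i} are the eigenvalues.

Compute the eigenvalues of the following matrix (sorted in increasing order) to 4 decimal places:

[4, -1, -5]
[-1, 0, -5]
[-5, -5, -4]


Since M is real symmetric, all three eigenvalues are real; they are the roots of det(λI − M) = λ³ − (tr M) λ² + s λ − det M, where s is the sum of the principal 2×2 minors.
tr M = 4 + 0 + (-4) = 0.
s = (4·0 − (-1)²) + (4·(-4) − (-5)²) + (0·(-4) − (-5)²) = -1 + (-41) + (-25) = -67.
det M (expand along row 1) = 4·(-25) − (-1)·(-21) + (-5)·5 = -146.
Characteristic polynomial: λ³ − 67λ + 146 = 0.
Substitute λ = y + (tr M)/3 = y + 0.000000 to remove the quadratic term: y³ + p·y + q = 0 with p = s − (tr M)²/3 = -67.000000 and q = −2(tr M)³/27 + (tr M)·s/3 − det M = 146.000000.
Three real roots ⇒ use the trigonometric (Viète) form: r = 2√(−p/3) = 9.451631, φ = arccos(3q/(p·r)) = arccos(-0.691660) = 2.334581 rad.
y_k = r·cos(φ/3 − 2πk/3) for k = 0, 1, 2 gives y = 6.731288, 2.380425, -9.111714.
λ_k = y_k + 0.000000 gives λ = 6.7313, 2.3804, -9.1117 (check: the sum is 0.0000 = tr M).

Eigenvalues sorted in increasing order: [-9.1117, 2.3804, 6.7313].


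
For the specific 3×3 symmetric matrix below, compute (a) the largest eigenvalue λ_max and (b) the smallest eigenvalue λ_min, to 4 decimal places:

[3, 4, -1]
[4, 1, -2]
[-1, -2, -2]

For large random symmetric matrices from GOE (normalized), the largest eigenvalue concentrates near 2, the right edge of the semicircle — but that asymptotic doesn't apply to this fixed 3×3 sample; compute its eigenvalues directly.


Since M is real symmetric, all three eigenvalues are real; they are the roots of det(λI − M) = λ³ − (tr M) λ² + s λ − det M, where s is the sum of the principal 2×2 minors.
tr M = 3 + 1 + (-2) = 2.
s = (3·1 − 4²) + (3·(-2) − (-1)²) + (1·(-2) − (-2)²) = -13 + (-7) + (-6) = -26.
det M (expand along row 1) = 3·(-6) − 4·(-10) + (-1)·(-7) = 29.
Characteristic polynomial: λ³ − 2λ² − 26λ − 29 = 0.
Substitute λ = y + (tr M)/3 = y + 0.666667 to remove the quadratic term: y³ + p·y + q = 0 with p = s − (tr M)²/3 = -27.333333 and q = −2(tr M)³/27 + (tr M)·s/3 − det M = -46.925926.
Three real roots ⇒ use the trigonometric (Viète) form: r = 2√(−p/3) = 6.036923, φ = arccos(3q/(p·r)) = arccos(0.853151) = 0.548800 rad.
y_k = r·cos(φ/3 − 2πk/3) for k = 0, 1, 2 gives y = 5.936193, -2.017022, -3.919171.
λ_k = y_k + 0.666667 gives λ = 6.6029, -1.3504, -3.2525 (check: the sum is 2.0000 = tr M).

Hence λ_max = 6.6029 and λ_min = -3.2525.


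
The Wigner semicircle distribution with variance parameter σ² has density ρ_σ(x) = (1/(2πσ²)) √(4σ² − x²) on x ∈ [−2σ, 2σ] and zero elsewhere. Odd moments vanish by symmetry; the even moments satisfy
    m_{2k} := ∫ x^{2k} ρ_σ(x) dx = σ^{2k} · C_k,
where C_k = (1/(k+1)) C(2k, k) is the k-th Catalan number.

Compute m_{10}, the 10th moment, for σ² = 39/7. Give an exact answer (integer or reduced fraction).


By the scaled semicircle moment identity, m_{2k} = σ^{2k} · C_k with k = 5.
C_5 = (1/(k+1)) · C(2k, k) = (1/6) · C(10, 5) = (1/6) · 252 = 42.
σ^{2k} = (σ²)^k = (39/7)^5 = 90224199/16807.

Therefore m_{10} = σ^{10} · C_5 = (90224199/16807) · 42 = 541345194/2401.


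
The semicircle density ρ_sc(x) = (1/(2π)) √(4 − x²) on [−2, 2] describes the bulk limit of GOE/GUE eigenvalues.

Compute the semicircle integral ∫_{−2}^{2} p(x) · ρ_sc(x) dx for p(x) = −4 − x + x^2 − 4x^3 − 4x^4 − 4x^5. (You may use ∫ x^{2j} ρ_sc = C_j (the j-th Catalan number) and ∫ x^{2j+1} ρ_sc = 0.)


Write p(x) = Σ a_i x^i, split into monomials and integrate each against ρ_sc separately.
Using ∫ x^{2j} ρ_sc = C_j = (1/(j+1)) C(2j, j) (Catalan numbers) and ∫ x^{2j+1} ρ_sc = 0 (odd monomials vanish by symmetry):
  i = 0 (even): a_0 · C_{0} = -4 · 1 = -4
  i = 1 (odd): ∫ x^1 ρ_sc = 0 (vanishes)
  i = 2 (even): a_2 · C_{1} = 1 · 1 = 1
  i = 3 (odd): ∫ x^3 ρ_sc = 0 (vanishes)
  i = 4 (even): a_4 · C_{2} = -4 · 2 = -8
  i = 5 (odd): ∫ x^5 ρ_sc = 0 (vanishes)

Summing the contributions: ∫_{−2}^{2} p(x) ρ_sc(x) dx = (-4) + 1 + (-8) = -11.


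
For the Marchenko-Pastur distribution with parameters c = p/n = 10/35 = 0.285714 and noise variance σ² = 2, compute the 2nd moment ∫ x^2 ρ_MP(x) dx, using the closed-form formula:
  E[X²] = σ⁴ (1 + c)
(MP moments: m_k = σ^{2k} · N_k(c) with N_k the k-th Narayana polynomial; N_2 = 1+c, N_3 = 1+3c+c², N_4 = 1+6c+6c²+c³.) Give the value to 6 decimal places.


E[X²] = σ⁴ (1 + c) (second MP moment). With σ² = 2 (so σ⁴ = 4) and c = 10/35 = 0.285714: E[X²] = 4 · (1 + 0.285714) = 4 · 1.285714.

So E[X^2] = 5.142857.


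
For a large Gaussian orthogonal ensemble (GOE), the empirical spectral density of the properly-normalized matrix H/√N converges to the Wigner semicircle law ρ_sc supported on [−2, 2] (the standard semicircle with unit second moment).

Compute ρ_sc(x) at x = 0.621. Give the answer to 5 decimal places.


ρ_sc(x) = (1/(2π)) √(4 − x²). With x = 0.621:
  4 − x² = 4 − (0.621)² = 4 − 0.385641 = 3.614359.
  √(4 − x²) = 1.901147.
  1/(2π) = 0.159155.
  ρ_sc(0.621) = 0.159155 · 1.901147 = 0.302577.

Rounded to 5 decimal places: ρ_sc(0.621) ≈ 0.30258.


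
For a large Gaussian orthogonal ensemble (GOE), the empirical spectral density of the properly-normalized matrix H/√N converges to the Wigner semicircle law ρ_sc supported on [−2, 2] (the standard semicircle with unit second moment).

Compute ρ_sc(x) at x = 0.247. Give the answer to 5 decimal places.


ρ_sc(x) = (1/(2π)) √(4 − x²). With x = 0.247:
  4 − x² = 4 − (0.247)² = 4 − 0.061009 = 3.938991.
  √(4 − x²) = 1.984689.
  1/(2π) = 0.159155.
  ρ_sc(0.247) = 0.159155 · 1.984689 = 0.315873.

Rounded to 5 decimal places: ρ_sc(0.247) ≈ 0.31587.


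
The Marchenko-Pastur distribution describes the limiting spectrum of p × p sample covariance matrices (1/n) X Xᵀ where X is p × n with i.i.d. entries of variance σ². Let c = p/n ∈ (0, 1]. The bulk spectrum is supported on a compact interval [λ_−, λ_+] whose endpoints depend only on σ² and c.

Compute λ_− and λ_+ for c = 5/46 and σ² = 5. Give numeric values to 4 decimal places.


c = 5/46 = 0.108696; √c = 0.329690.
λ_− = σ² (1 − √c)² = 5 · (1 − 0.329690)² = 5 · (0.670310)² = 2.246576.
λ_+ = σ² (1 + √c)² = 5 · (1 + 0.329690)² = 5 · (1.329690)² = 8.840381.

Rounded to 4 decimal places: λ_− ≈ 2.2466, λ_+ ≈ 8.8404.


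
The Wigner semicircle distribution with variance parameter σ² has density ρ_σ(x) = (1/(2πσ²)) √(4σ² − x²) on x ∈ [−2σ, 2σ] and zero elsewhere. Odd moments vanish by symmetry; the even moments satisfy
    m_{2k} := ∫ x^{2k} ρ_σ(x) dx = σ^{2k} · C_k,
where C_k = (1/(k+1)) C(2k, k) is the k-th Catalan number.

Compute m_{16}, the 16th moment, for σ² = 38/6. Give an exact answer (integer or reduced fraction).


By the scaled semicircle moment identity, m_{2k} = σ^{2k} · C_k with k = 8.
C_8 = (1/(k+1)) · C(2k, k) = (1/9) · C(16, 8) = (1/9) · 12870 = 1430.
σ^{2k} = (σ²)^k = (38/6)^8 = 16983563041/6561.

Therefore m_{16} = σ^{16} · C_8 = (16983563041/6561) · 1430 = 24286495148630/6561.


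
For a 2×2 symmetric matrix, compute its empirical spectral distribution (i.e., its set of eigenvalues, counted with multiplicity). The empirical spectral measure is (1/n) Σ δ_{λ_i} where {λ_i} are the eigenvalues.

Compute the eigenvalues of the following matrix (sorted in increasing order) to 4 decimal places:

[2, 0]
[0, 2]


Since M is real symmetric, both eigenvalues are real; they are the roots of det(λI − M) = λ² − (tr M) λ + det M.
tr M = 2 + 2 = 4.
det M = 2·2 − 0² = 4 − 0 = 4.
Characteristic polynomial: λ² − 4λ + 4 = 0.
Discriminant Δ = (tr M)² − 4·det M = 16 − 16 = 0; √Δ = 0.000000.
λ = (tr M ± √Δ)/2 = (4 ± 0.000000)/2, giving (tr M − √Δ)/2 = 2.0000 and (tr M + √Δ)/2 = 2.0000.

Eigenvalues sorted in increasing order: [2.0000, 2.0000].


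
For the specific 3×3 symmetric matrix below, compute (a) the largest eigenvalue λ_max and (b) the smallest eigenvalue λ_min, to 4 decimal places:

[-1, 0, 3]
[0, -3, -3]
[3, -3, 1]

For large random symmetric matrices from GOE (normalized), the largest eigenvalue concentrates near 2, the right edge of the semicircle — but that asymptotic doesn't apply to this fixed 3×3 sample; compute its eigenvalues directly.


Since M is real symmetric, all three eigenvalues are real; they are the roots of det(λI − M) = λ³ − (tr M) λ² + s λ − det M, where s is the sum of the principal 2×2 minors.
tr M = -1 + (-3) + 1 = -3.
s = ((-1)·(-3) − 0²) + ((-1)·1 − 3²) + ((-3)·1 − (-3)²) = 3 + (-10) + (-12) = -19.
det M (expand along row 1) = (-1)·(-12) − 0·9 + 3·9 = 39.
Characteristic polynomial: λ³ + 3λ² − 19λ − 39 = 0.
Substitute λ = y + (tr M)/3 = y − 1.000000 to remove the quadratic term: y³ + p·y + q = 0 with p = s − (tr M)²/3 = -22.000000 and q = −2(tr M)³/27 + (tr M)·s/3 − det M = -18.000000.
Three real roots ⇒ use the trigonometric (Viète) form: r = 2√(−p/3) = 5.416026, φ = arccos(3q/(p·r)) = arccos(0.453200) = 1.100444 rad.
y_k = r·cos(φ/3 − 2πk/3) for k = 0, 1, 2 gives y = 5.055722, -0.845672, -4.210049.
λ_k = y_k − 1.000000 gives λ = 4.0557, -1.8457, -5.2100 (check: the sum is -3.0000 = tr M).

Hence λ_max = 4.0557 and λ_min = -5.2100.


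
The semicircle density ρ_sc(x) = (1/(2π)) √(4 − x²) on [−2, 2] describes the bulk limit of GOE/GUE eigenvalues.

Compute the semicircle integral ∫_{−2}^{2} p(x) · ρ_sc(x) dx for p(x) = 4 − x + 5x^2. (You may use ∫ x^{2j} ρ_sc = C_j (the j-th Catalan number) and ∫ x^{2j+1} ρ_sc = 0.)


Write p(x) = Σ a_i x^i, split into monomials and integrate each against ρ_sc separately.
Using ∫ x^{2j} ρ_sc = C_j = (1/(j+1)) C(2j, j) (Catalan numbers) and ∫ x^{2j+1} ρ_sc = 0 (odd monomials vanish by symmetry):
  i = 0 (even): a_0 · C_{0} = 4 · 1 = 4
  i = 1 (odd): ∫ x^1 ρ_sc = 0 (vanishes)
  i = 2 (even): a_2 · C_{1} = 5 · 1 = 5

Summing the contributions: ∫_{−2}^{2} p(x) ρ_sc(x) dx = 4 + 5 = 9.


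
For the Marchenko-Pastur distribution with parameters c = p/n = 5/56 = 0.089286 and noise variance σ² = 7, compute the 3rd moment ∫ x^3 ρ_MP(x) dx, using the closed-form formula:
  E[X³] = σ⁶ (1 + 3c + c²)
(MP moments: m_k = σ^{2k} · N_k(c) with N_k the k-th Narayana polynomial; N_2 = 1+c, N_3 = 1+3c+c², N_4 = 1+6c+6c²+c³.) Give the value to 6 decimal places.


E[X³] = σ⁶ (1 + 3c + c²) (third MP moment). With σ² = 7 (so σ⁶ = 343) and c = 5/56 = 0.089286: E[X³] = 343 · (1 + 3·0.089286 + (0.089286)²) = 343 · 1.275829.

So E[X^3] = 437.609375.


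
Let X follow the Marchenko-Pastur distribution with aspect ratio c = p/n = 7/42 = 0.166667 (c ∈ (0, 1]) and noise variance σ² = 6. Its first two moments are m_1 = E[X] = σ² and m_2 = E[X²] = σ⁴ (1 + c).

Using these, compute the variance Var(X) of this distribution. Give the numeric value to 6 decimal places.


m_1 = E[X] = σ² = 6, so m_1² = 36.
m_2 = E[X²] = σ⁴ (1 + c) = 36 · (1 + 0.166667) = 36 · 1.166667 = 42.000000.
(Note m_2 − m_1² simplifies to c · σ⁴ = 0.166667 · 36.)

Var(X) = m_2 − m_1² = 42.000000 − 36 = 6.000000.


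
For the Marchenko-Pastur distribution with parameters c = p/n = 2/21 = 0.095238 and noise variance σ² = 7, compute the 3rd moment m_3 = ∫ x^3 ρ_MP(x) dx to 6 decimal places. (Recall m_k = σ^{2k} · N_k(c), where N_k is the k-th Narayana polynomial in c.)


E[X³] = σ⁶ (1 + 3c + c²) (third MP moment). With σ² = 7 (so σ⁶ = 343) and c = 2/21 = 0.095238: E[X³] = 343 · (1 + 3·0.095238 + (0.095238)²) = 343 · 1.294785.

So E[X^3] = 444.111111.


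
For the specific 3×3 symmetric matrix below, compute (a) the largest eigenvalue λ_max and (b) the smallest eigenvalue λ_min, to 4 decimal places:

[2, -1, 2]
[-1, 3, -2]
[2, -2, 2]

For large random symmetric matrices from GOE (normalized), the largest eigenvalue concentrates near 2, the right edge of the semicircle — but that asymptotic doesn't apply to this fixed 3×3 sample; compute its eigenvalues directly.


Since M is real symmetric, all three eigenvalues are real; they are the roots of det(λI − M) = λ³ − (tr M) λ² + s λ − det M, where s is the sum of the principal 2×2 minors.
tr M = 2 + 3 + 2 = 7.
s = (2·3 − (-1)²) + (2·2 − 2²) + (3·2 − (-2)²) = 5 + 0 + 2 = 7.
det M (expand along row 1) = 2·2 − (-1)·2 + 2·(-4) = -2.
Characteristic polynomial: λ³ − 7λ² + 7λ + 2 = 0.
Substitute λ = y + (tr M)/3 = y + 2.333333 to remove the quadratic term: y³ + p·y + q = 0 with p = s − (tr M)²/3 = -9.333333 and q = −2(tr M)³/27 + (tr M)·s/3 − det M = -7.074074.
Three real roots ⇒ use the trigonometric (Viète) form: r = 2√(−p/3) = 3.527668, φ = arccos(3q/(p·r)) = arccos(0.644564) = 0.870343 rad.
y_k = r·cos(φ/3 − 2πk/3) for k = 0, 1, 2 gives y = 3.380251, -0.816193, -2.564059.
λ_k = y_k + 2.333333 gives λ = 5.7136, 1.5171, -0.2307 (check: the sum is 7.0000 = tr M).

Hence λ_max = 5.7136 and λ_min = -0.2307.


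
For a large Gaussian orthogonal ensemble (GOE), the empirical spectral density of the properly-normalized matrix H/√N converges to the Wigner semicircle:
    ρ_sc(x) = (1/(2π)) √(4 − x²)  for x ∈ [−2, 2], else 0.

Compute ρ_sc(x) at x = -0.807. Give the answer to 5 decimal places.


ρ_sc(x) = (1/(2π)) √(4 − x²). With x = -0.807:
  4 − x² = 4 − (-0.807)² = 4 − 0.651249 = 3.348751.
  √(4 − x²) = 1.829959.
  1/(2π) = 0.159155.
  ρ_sc(-0.807) = 0.159155 · 1.829959 = 0.291247.

Rounded to 5 decimal places: ρ_sc(-0.807) ≈ 0.29125.


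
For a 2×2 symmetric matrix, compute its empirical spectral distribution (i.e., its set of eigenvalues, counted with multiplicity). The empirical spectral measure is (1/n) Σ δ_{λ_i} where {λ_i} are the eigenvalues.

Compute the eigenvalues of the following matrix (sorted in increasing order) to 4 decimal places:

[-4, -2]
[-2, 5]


Since M is real symmetric, both eigenvalues are real; they are the roots of det(λI − M) = λ² − (tr M) λ + det M.
tr M = -4 + 5 = 1.
det M = (-4)·5 − (-2)² = -20 − 4 = -24.
Characteristic polynomial: λ² − λ − 24 = 0.
Discriminant Δ = (tr M)² − 4·det M = 1 − (-96) = 97; √Δ = 9.848858.
λ = (tr M ± √Δ)/2 = (1 ± 9.848858)/2, giving (tr M − √Δ)/2 = -4.4244 and (tr M + √Δ)/2 = 5.4244.

Eigenvalues sorted in increasing order: [-4.4244, 5.4244].


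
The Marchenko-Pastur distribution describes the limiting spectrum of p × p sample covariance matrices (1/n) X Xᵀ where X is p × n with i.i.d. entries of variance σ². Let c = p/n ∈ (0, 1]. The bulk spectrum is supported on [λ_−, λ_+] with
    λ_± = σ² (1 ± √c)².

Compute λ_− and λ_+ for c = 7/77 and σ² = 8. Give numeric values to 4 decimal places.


c = 7/77 = 0.090909; √c = 0.301511.
λ_− = σ² (1 − √c)² = 8 · (1 − 0.301511)² = 8 · (0.698489)² = 3.903091.
λ_+ = σ² (1 + √c)² = 8 · (1 + 0.301511)² = 8 · (1.301511)² = 13.551454.

Rounded to 4 decimal places: λ_− ≈ 3.9031, λ_+ ≈ 13.5515.


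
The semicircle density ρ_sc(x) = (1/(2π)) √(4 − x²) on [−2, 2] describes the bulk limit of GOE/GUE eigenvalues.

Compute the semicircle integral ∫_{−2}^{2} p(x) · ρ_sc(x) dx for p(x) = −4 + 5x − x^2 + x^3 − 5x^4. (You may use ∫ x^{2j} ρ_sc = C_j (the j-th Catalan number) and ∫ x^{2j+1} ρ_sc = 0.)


Write p(x) = Σ a_i x^i, split into monomials and integrate each against ρ_sc separately.
Using ∫ x^{2j} ρ_sc = C_j = (1/(j+1)) C(2j, j) (Catalan numbers) and ∫ x^{2j+1} ρ_sc = 0 (odd monomials vanish by symmetry):
  i = 0 (even): a_0 · C_{0} = -4 · 1 = -4
  i = 1 (odd): ∫ x^1 ρ_sc = 0 (vanishes)
  i = 2 (even): a_2 · C_{1} = -1 · 1 = -1
  i = 3 (odd): ∫ x^3 ρ_sc = 0 (vanishes)
  i = 4 (even): a_4 · C_{2} = -5 · 2 = -10

Summing the contributions: ∫_{−2}^{2} p(x) ρ_sc(x) dx = (-4) + (-1) + (-10) = -15.


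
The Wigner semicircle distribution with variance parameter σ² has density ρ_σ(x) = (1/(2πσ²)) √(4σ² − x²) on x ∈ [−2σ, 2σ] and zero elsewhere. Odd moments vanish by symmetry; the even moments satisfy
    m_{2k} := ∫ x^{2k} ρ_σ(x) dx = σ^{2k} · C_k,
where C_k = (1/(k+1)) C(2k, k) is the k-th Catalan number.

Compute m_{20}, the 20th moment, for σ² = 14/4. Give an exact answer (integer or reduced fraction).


By the scaled semicircle moment identity, m_{2k} = σ^{2k} · C_k with k = 10.
C_10 = (1/(k+1)) · C(2k, k) = (1/11) · C(20, 10) = (1/11) · 184756 = 16796.
σ^{2k} = (σ²)^k = (14/4)^10 = 282475249/1024.

Therefore m_{20} = σ^{20} · C_10 = (282475249/1024) · 16796 = 1186113570551/256.


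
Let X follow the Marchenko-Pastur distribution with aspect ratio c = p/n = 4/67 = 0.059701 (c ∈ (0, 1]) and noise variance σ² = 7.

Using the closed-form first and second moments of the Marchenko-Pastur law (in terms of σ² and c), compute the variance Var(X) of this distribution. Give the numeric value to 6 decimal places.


Recall the MP moments m_1 = E[X] = σ² and m_2 = E[X²] = σ⁴ (1 + c).
m_1 = E[X] = σ² = 7, so m_1² = 49.
m_2 = E[X²] = σ⁴ (1 + c) = 49 · (1 + 0.059701) = 49 · 1.059701 = 51.925373.
(Note m_2 − m_1² simplifies to c · σ⁴ = 0.059701 · 49.)

Var(X) = m_2 − m_1² = 51.925373 − 49 = 2.925373.


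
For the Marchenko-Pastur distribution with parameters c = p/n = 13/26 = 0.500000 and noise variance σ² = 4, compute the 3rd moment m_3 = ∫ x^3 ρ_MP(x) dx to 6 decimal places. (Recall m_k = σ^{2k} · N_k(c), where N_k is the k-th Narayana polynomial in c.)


E[X³] = σ⁶ (1 + 3c + c²) (third MP moment). With σ² = 4 (so σ⁶ = 64) and c = 13/26 = 0.500000: E[X³] = 64 · (1 + 3·0.500000 + (0.500000)²) = 64 · 2.750000.

So E[X^3] = 176.000000.


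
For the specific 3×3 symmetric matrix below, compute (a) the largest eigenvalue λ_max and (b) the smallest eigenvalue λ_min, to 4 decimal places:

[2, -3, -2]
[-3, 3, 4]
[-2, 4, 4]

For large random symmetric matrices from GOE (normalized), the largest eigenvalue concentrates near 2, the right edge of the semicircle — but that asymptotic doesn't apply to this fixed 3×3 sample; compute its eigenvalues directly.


Since M is real symmetric, all three eigenvalues are real; they are the roots of det(λI − M) = λ³ − (tr M) λ² + s λ − det M, where s is the sum of the principal 2×2 minors.
tr M = 2 + 3 + 4 = 9.
s = (2·3 − (-3)²) + (2·4 − (-2)²) + (3·4 − 4²) = -3 + 4 + (-4) = -3.
det M (expand along row 1) = 2·(-4) − (-3)·(-4) + (-2)·(-6) = -8.
Characteristic polynomial: λ³ − 9λ² − 3λ + 8 = 0.
Substitute λ = y + (tr M)/3 = y + 3.000000 to remove the quadratic term: y³ + p·y + q = 0 with p = s − (tr M)²/3 = -30.000000 and q = −2(tr M)³/27 + (tr M)·s/3 − det M = -55.000000.
Three real roots ⇒ use the trigonometric (Viète) form: r = 2√(−p/3) = 6.324555, φ = arccos(3q/(p·r)) = arccos(0.869626) = 0.516351 rad.
y_k = r·cos(φ/3 − 2πk/3) for k = 0, 1, 2 gives y = 6.231106, -2.177477, -4.053630.
λ_k = y_k + 3.000000 gives λ = 9.2311, 0.8225, -1.0536 (check: the sum is 9.0000 = tr M).

Hence λ_max = 9.2311 and λ_min = -1.0536.


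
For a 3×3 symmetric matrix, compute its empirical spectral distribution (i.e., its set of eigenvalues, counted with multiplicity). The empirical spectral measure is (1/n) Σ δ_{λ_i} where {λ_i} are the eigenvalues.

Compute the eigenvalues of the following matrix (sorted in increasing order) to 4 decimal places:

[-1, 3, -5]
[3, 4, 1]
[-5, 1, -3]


Since M is real symmetric, all three eigenvalues are real; they are the roots of det(λI − M) = λ³ − (tr M) λ² + s λ − det M, where s is the sum of the principal 2×2 minors.
tr M = -1 + 4 + (-3) = 0.
s = ((-1)·4 − 3²) + ((-1)·(-3) − (-5)²) + (4·(-3) − 1²) = -13 + (-22) + (-13) = -48.
det M (expand along row 1) = (-1)·(-13) − 3·(-4) + (-5)·23 = -90.
Characteristic polynomial: λ³ − 48λ + 90 = 0.
Substitute λ = y + (tr M)/3 = y + 0.000000 to remove the quadratic term: y³ + p·y + q = 0 with p = s − (tr M)²/3 = -48.000000 and q = −2(tr M)³/27 + (tr M)·s/3 − det M = 90.000000.
Three real roots ⇒ use the trigonometric (Viète) form: r = 2√(−p/3) = 8.000000, φ = arccos(3q/(p·r)) = arccos(-0.703125) = 2.350579 rad.
y_k = r·cos(φ/3 − 2πk/3) for k = 0, 1, 2 gives y = 5.667433, 2.056085, -7.723517.
λ_k = y_k + 0.000000 gives λ = 5.6674, 2.0561, -7.7235 (check: the sum is 0.0000 = tr M).

Eigenvalues sorted in increasing order: [-7.7235, 2.0561, 5.6674].


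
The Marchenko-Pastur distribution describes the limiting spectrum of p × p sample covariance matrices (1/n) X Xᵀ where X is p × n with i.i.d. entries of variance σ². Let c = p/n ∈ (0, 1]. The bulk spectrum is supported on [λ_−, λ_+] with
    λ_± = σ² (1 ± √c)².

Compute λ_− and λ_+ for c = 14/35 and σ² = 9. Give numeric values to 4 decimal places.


c = 14/35 = 0.400000; √c = 0.632456.
λ_− = σ² (1 − √c)² = 9 · (1 − 0.632456)² = 9 · (0.367544)² = 1.215800.
λ_+ = σ² (1 + √c)² = 9 · (1 + 0.632456)² = 9 · (1.632456)² = 23.984200.

Rounded to 4 decimal places: λ_− ≈ 1.2158, λ_+ ≈ 23.9842.


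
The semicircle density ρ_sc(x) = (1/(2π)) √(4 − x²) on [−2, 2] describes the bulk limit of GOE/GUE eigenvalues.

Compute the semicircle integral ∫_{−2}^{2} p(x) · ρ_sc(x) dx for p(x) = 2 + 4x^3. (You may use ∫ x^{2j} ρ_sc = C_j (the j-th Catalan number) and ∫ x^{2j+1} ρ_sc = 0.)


Write p(x) = Σ a_i x^i, split into monomials and integrate each against ρ_sc separately.
Using ∫ x^{2j} ρ_sc = C_j = (1/(j+1)) C(2j, j) (Catalan numbers) and ∫ x^{2j+1} ρ_sc = 0 (odd monomials vanish by symmetry):
  i = 0 (even): a_0 · C_{0} = 2 · 1 = 2
  i = 3 (odd): ∫ x^3 ρ_sc = 0 (vanishes)

Summing the contributions: ∫_{−2}^{2} p(x) ρ_sc(x) dx = 2.


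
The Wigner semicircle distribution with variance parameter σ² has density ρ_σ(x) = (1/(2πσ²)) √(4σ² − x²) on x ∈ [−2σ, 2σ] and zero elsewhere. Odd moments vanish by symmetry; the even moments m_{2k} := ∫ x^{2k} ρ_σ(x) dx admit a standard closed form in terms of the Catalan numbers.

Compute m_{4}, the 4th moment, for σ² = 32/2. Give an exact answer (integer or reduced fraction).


By the scaled semicircle moment identity, m_{2k} = σ^{2k} · C_k with k = 2.
C_2 = (1/(k+1)) · C(2k, k) = (1/3) · C(4, 2) = (1/3) · 6 = 2.
σ^{2k} = (σ²)^k = (32/2)^2 = 256.

Therefore m_{4} = σ^{4} · C_2 = 256 · 2 = 512.


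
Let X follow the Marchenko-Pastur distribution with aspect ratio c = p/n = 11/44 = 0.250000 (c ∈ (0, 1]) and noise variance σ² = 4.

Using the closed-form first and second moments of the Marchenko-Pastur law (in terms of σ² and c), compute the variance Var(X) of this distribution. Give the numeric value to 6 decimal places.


Recall the MP moments m_1 = E[X] = σ² and m_2 = E[X²] = σ⁴ (1 + c).
m_1 = E[X] = σ² = 4, so m_1² = 16.
m_2 = E[X²] = σ⁴ (1 + c) = 16 · (1 + 0.250000) = 16 · 1.250000 = 20.000000.
(Note m_2 − m_1² simplifies to c · σ⁴ = 0.250000 · 16.)

Var(X) = m_2 − m_1² = 20.000000 − 16 = 4.000000.


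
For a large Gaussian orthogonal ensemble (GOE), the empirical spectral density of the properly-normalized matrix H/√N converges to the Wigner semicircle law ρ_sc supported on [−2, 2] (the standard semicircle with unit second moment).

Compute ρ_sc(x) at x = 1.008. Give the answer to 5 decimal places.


ρ_sc(x) = (1/(2π)) √(4 − x²). With x = 1.008:
  4 − x² = 4 − (1.008)² = 4 − 1.016064 = 2.983936.
  √(4 − x²) = 1.727407.
  1/(2π) = 0.159155.
  ρ_sc(1.008) = 0.159155 · 1.727407 = 0.274925.

Rounded to 5 decimal places: ρ_sc(1.008) ≈ 0.27493.


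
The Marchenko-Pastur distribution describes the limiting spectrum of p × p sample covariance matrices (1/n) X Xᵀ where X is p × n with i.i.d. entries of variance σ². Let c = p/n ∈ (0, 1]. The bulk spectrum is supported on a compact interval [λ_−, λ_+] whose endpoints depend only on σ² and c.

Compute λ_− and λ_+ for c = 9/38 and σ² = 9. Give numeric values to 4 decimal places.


c = 9/38 = 0.236842; √c = 0.486664.
λ_− = σ² (1 − √c)² = 9 · (1 − 0.486664)² = 9 · (0.513336)² = 2.371622.
λ_+ = σ² (1 + √c)² = 9 · (1 + 0.486664)² = 9 · (1.486664)² = 19.891536.

Rounded to 4 decimal places: λ_− ≈ 2.3716, λ_+ ≈ 19.8915.


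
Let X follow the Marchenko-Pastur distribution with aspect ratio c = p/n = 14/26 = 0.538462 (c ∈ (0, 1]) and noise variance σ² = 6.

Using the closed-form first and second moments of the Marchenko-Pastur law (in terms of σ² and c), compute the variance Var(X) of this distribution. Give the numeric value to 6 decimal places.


Recall the MP moments m_1 = E[X] = σ² and m_2 = E[X²] = σ⁴ (1 + c).
m_1 = E[X] = σ² = 6, so m_1² = 36.
m_2 = E[X²] = σ⁴ (1 + c) = 36 · (1 + 0.538462) = 36 · 1.538462 = 55.384615.
(Note m_2 − m_1² simplifies to c · σ⁴ = 0.538462 · 36.)

Var(X) = m_2 − m_1² = 55.384615 − 36 = 19.384615.


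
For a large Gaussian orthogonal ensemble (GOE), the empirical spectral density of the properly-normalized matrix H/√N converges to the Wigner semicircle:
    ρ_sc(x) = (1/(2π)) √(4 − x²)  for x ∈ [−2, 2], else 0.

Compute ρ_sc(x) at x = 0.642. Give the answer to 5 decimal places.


ρ_sc(x) = (1/(2π)) √(4 − x²). With x = 0.642:
  4 − x² = 4 − (0.642)² = 4 − 0.412164 = 3.587836.
  √(4 − x²) = 1.894158.
  1/(2π) = 0.159155.
  ρ_sc(0.642) = 0.159155 · 1.894158 = 0.301465.

Rounded to 5 decimal places: ρ_sc(0.642) ≈ 0.30146.


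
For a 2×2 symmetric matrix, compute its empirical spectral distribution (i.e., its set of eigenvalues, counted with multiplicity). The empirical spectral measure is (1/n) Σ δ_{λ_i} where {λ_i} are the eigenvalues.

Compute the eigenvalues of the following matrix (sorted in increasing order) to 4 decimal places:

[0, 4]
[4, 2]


Since M is real symmetric, both eigenvalues are real; they are the roots of det(λI − M) = λ² − (tr M) λ + det M.
tr M = 0 + 2 = 2.
det M = 0·2 − 4² = 0 − 16 = -16.
Characteristic polynomial: λ² − 2λ − 16 = 0.
Discriminant Δ = (tr M)² − 4·det M = 4 − (-64) = 68; √Δ = 8.246211.
λ = (tr M ± √Δ)/2 = (2 ± 8.246211)/2, giving (tr M − √Δ)/2 = -3.1231 and (tr M + √Δ)/2 = 5.1231.

Eigenvalues sorted in increasing order: [-3.1231, 5.1231].


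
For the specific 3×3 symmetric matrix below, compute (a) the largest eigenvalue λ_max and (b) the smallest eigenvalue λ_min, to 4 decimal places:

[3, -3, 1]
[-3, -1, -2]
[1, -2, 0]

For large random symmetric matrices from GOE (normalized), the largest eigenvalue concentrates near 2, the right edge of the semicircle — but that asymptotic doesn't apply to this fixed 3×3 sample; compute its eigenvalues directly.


Since M is real symmetric, all three eigenvalues are real; they are the roots of det(λI − M) = λ³ − (tr M) λ² + s λ − det M, where s is the sum of the principal 2×2 minors.
tr M = 3 + (-1) + 0 = 2.
s = (3·(-1) − (-3)²) + (3·0 − 1²) + ((-1)·0 − (-2)²) = -12 + (-1) + (-4) = -17.
det M (expand along row 1) = 3·(-4) − (-3)·2 + 1·7 = 1.
Characteristic polynomial: λ³ − 2λ² − 17λ − 1 = 0.
Substitute λ = y + (tr M)/3 = y + 0.666667 to remove the quadratic term: y³ + p·y + q = 0 with p = s − (tr M)²/3 = -18.333333 and q = −2(tr M)³/27 + (tr M)·s/3 − det M = -12.925926.
Three real roots ⇒ use the trigonometric (Viète) form: r = 2√(−p/3) = 4.944132, φ = arccos(3q/(p·r)) = arccos(0.427810) = 1.128727 rad.
y_k = r·cos(φ/3 − 2πk/3) for k = 0, 1, 2 gives y = 4.598299, -0.725915, -3.872384.
λ_k = y_k + 0.666667 gives λ = 5.2650, -0.0592, -3.2057 (check: the sum is 2.0000 = tr M).

Hence λ_max = 5.2650 and λ_min = -3.2057.


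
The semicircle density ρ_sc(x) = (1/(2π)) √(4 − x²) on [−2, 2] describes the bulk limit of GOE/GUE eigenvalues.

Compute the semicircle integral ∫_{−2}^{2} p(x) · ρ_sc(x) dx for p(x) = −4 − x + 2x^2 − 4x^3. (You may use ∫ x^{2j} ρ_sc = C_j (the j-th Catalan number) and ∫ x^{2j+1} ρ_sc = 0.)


Write p(x) = Σ a_i x^i, split into monomials and integrate each against ρ_sc separately.
Using ∫ x^{2j} ρ_sc = C_j = (1/(j+1)) C(2j, j) (Catalan numbers) and ∫ x^{2j+1} ρ_sc = 0 (odd monomials vanish by symmetry):
  i = 0 (even): a_0 · C_{0} = -4 · 1 = -4
  i = 1 (odd): ∫ x^1 ρ_sc = 0 (vanishes)
  i = 2 (even): a_2 · C_{1} = 2 · 1 = 2
  i = 3 (odd): ∫ x^3 ρ_sc = 0 (vanishes)

Summing the contributions: ∫_{−2}^{2} p(x) ρ_sc(x) dx = (-4) + 2 = -2.


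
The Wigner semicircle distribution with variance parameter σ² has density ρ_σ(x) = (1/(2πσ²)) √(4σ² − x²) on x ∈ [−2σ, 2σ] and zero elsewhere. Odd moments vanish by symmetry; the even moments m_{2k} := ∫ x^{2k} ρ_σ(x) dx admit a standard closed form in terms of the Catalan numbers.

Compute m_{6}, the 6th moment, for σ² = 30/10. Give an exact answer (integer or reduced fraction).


By the scaled semicircle moment identity, m_{2k} = σ^{2k} · C_k with k = 3.
C_3 = (1/(k+1)) · C(2k, k) = (1/4) · C(6, 3) = (1/4) · 20 = 5.
σ^{2k} = (σ²)^k = (30/10)^3 = 27.

Therefore m_{6} = σ^{6} · C_3 = 27 · 5 = 135.
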